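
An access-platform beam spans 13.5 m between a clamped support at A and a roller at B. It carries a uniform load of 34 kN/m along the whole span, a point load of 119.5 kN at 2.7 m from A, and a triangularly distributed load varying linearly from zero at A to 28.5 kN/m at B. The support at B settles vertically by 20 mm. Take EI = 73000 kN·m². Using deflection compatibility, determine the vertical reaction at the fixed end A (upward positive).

Remove the prop at B; the released (primary) structure is a cantilever built in at A.
Deflection at B on the released cantilever, summing each load's contribution:
  UDL 34: wL⁴/(8EI) = 141164/EI
  point load 119.5 at a = 2.7: Pa²(3L − a)/(6EI) = 5488/EI
  triangular load, peak 28.5 at the free end: 11w₀L⁴/(120EI) = 86774/EI
  δ_0 = 233427/EI
Flexibility coefficient — unit upward force at B: δ_{BB} = L³/(3EI) = 820.1/EI.
With EI = 73000 kN·m²: δ_0 = 3.1976 m and δ_{BB} = 0.011235 m/kN.
Compatibility — the beam at B must follow the support down by 0.02 m: δ_0 − R_B·δ_{BB} = 0.02, so R_B = (3.1976 − 0.02)/0.011235 = 282.8 kN.
Vertical equilibrium: R_A = ΣP − R_B = 770.9 − 282.8 = 488 kN.

R_A = 488 kN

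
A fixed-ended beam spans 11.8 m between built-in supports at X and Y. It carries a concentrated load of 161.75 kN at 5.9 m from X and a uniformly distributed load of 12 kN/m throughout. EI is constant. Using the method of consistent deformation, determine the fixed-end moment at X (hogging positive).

M_X = 377.8 kN·m

Release both end moments; the primary structure is a simply-supported span XY with redundants M_X and M_Y.
Simple-span end rotations at X and Y under the given loads:
  at X: point load 161.75 at a = 5.9: Pab(L + b)/(6LEI) = 1408/EI
  at Y: point load 161.75 at a = 5.9: Pab(L + a)/(6LEI) = 1408/EI
  at X: UDL 12: wL³/(24EI) = 821.5/EI
  at Y: UDL 12: wL³/(24EI) = 821.5/EI
  θ_X0 = 2229/EI,  θ_Y0 = 2229/EI
Flexibility coefficients: a unit moment at one end gives L/(3EI) there and L/(6EI) at the far end, so f₁₁ = f₂₂ = 3.933/EI and f₁₂ = f₂₁ = 1.967/EI.
Compatibility — zero rotation at each built-in end:
  3.933 M_X + 1.967 M_Y = 2229
  1.967 M_X + 3.933 M_Y = 2229
Solving the pair gives M_X = 377.8 kN·m and M_Y = 377.8 kN·m (hogging).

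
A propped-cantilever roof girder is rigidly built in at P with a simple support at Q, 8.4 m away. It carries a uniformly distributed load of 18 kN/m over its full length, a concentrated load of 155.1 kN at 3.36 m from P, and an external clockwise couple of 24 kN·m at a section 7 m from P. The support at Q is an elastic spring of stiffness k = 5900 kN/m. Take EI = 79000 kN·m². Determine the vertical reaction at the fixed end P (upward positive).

R_P = 219.1 kN

Release the roller at Q. Primary structure: cantilever fixed at P.
Downward deflection at the released point Q due to the loads:
  UDL 18: wL⁴/(8EI) = 11202/EI
  point load 155.1 at a = 3.36: Pa²(3L − a)/(6EI) = 6374/EI
  clockwise couple 24 at a = 7: M₀a(2L − a)/(2EI) = 823.2/EI
  δ_0 = 18399/EI
Flexibility coefficient — unit upward force at Q: δ_{QQ} = L³/(3EI) = 197.6/EI.
With EI = 79000 kN·m²: δ_0 = 0.2329 m and δ_{QQ} = 0.002501 m/kN.
Compatibility — the spring shortens by R_Q/k under the reaction it provides: δ_0 − R_Q·δ_{QQ} = R_Q/k. With 1/k = 0.000169 m/kN, R_Q = δ_0 / (δ_{QQ} + 1/k) = 0.2329 / (0.002501 + 0.000169) = 87.22 kN.
Vertical equilibrium: R_P = ΣP − R_Q = 306.3 − 87.22 = 219.1 kN.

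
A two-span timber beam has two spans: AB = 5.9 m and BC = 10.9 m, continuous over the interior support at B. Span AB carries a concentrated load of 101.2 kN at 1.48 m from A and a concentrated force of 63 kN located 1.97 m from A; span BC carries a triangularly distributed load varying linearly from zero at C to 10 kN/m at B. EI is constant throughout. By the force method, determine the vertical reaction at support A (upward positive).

R_A = 101.6 kN

Insert a hinge at B; M_B is the redundant, and each span becomes simply supported.
Discontinuity in slope at B on the released structure — sum the simple-span end rotations:
  span AB: point load 101.2 at a = 1.48: Pab(L + a)/(6LEI) = 138/EI
  span AB: point load 63 at a = 1.97: Pab(L + a)/(6LEI) = 108.4/EI
  span BC: triangular load, peak 10: w₀L³/(45EI) = 287.8/EI
  relative rotation θ_0 = (246.4 + 287.8)/EI = 534.2/EI
A unit hogging moment at B produces rotation L₁/(3EI) + L₂/(3EI) = 5.6/EI.
Slope continuity at B: θ_0 = M_B·5.6/EI, so M_B = 534.2/5.6 = 95.4 kN·m (hogging).
Span AB, ΣM about A with M_B applied at B: R_B^{AB}·5.9 = 273.9 + 95.4, so R_B^{AB} = 62.59 kN and R_A = 164.2 − 62.59 = 101.6 kN.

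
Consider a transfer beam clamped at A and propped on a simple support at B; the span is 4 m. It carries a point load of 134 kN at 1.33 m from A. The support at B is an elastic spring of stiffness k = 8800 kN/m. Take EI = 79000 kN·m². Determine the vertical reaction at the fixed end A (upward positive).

Release the roller at B. Primary structure: cantilever fixed at A.
Primary-structure tip deflection at B by superposition:
  point load 134 at a = 1.33: Pa²(3L − a)/(6EI) = 421.5/EI
Tip deflection under a unit load at B: L³/(3EI) = 21.33/EI.
With EI = 79000 kN·m²: δ_0 = 0.005336 m and δ_{BB} = 0.00027 m/kN.
Compatibility — the spring shortens by R_B/k under the reaction it provides: δ_0 − R_B·δ_{BB} = R_B/k. With 1/k = 0.000114 m/kN, R_B = δ_0 / (δ_{BB} + 1/k) = 0.005336 / (0.00027 + 0.000114) = 13.91 kN.
Vertical equilibrium: R_A = ΣP − R_B = 134 − 13.91 = 120.1 kN.

R_A = 120.1 kN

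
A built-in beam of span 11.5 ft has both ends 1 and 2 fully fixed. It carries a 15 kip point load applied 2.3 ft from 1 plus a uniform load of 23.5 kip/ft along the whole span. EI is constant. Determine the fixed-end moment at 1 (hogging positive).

Take the two fixed-end moments M_1, M_2 as redundants; the released structure is the simple span 12.
End rotations of the released simple span under the applied load (×1/EI):
  at 1: point load 15 at a = 2.3: Pab(L + b)/(6LEI) = 95.22/EI
  at 2: point load 15 at a = 2.3: Pab(L + a)/(6LEI) = 63.48/EI
  at 1: UDL 23.5: wL³/(24EI) = 1489/EI
  at 2: UDL 23.5: wL³/(24EI) = 1489/EI
  θ_10 = 1584/EI,  θ_20 = 1553/EI
Flexibility coefficients: a unit moment at one end gives L/(3EI) there and L/(6EI) at the far end, so f₁₁ = f₂₂ = 3.833/EI and f₁₂ = f₂₁ = 1.917/EI.
Compatibility — zero rotation at each built-in end:
  3.833 M_1 + 1.917 M_2 = 1584
  1.917 M_1 + 3.833 M_2 = 1553
Solving the pair gives M_1 = 281.1 kip·ft and M_2 = 264.5 kip·ft (hogging).

M_1 = 281.1 kip·ft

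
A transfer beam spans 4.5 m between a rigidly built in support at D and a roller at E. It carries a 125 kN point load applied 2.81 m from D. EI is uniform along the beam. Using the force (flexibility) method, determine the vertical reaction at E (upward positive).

Take the reaction at E as the redundant and release it; the primary structure is a cantilever fixed at D.
Downward deflection at the released point E due to the loads:
  point load 125 at a = 2.81: Pa²(3L − a)/(6EI) = 1759/EI
Tip deflection under a unit load at E: L³/(3EI) = 30.38/EI.
Compatibility at E: δ_0 − R_E·δ_{EE} = 0, so R_E = 1759/30.38 = 57.89 kN.

R_E = 57.89 kN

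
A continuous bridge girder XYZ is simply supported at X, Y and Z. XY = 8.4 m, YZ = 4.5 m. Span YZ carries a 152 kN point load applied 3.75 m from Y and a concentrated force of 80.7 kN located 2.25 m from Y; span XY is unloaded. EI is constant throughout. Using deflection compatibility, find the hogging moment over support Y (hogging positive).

M_Y = 43.08 kN·m

Insert a hinge at Y; M_Y is the redundant, and each span becomes simply supported.
End slopes at the hinge Y, treating each span as simply supported:
  span YZ: point load 152 at a = 3.75: Pab(L + b)/(6LEI) = 83.12/EI
  span YZ: point load 80.7 at a = 2.25: Pab(L + b)/(6LEI) = 102.1/EI
  relative rotation θ_0 = (0 + 185.3)/EI = 185.3/EI
A unit hogging moment at Y produces rotation L₁/(3EI) + L₂/(3EI) = 4.3/EI.
Compatibility: M_Y·(L₁+L₂)/(3EI) = θ_0, giving M_Y = 43.08 kN·m (hogging).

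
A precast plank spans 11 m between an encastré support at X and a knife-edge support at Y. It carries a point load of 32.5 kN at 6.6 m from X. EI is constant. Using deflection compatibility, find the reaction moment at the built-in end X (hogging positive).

M_X = 60.06 kN·m

Remove the prop at Y; the released (primary) structure is a cantilever built in at X.
Primary-structure tip deflection at Y by superposition:
  point load 32.5 at a = 6.6: Pa²(3L − a)/(6EI) = 6229/EI
Flexibility coefficient — unit upward force at Y: δ_{YY} = L³/(3EI) = 443.7/EI.
Compatibility at Y: δ_0 − R_Y·δ_{YY} = 0, so R_Y = 6229/443.7 = 14.04 kN.
Moment equilibrium about X: M_X = Σ(load moments about X) − R_Y·L = 214.5 − 14.04×11 = 60.06 kN·m.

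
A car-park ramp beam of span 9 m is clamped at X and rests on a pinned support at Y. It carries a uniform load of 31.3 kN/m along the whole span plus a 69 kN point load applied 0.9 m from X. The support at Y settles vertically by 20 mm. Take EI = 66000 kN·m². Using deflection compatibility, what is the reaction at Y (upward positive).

R_Y = 101.2 kN

Release the roller at Y. Primary structure: cantilever fixed at X.
Deflection at Y on the released cantilever, summing each load's contribution:
  UDL 31.3: wL⁴/(8EI) = 25670/EI
  point load 69 at a = 0.9: Pa²(3L − a)/(6EI) = 243.1/EI
  δ_0 = 25913/EI
Flexibility coefficient — unit upward force at Y: δ_{YY} = L³/(3EI) = 243/EI.
With EI = 66000 kN·m²: δ_0 = 0.39262 m and δ_{YY} = 0.003682 m/kN.
Compatibility — the beam at Y must follow the support down by 0.02 m: δ_0 − R_Y·δ_{YY} = 0.02, so R_Y = (0.39262 − 0.02)/0.003682 = 101.2 kN.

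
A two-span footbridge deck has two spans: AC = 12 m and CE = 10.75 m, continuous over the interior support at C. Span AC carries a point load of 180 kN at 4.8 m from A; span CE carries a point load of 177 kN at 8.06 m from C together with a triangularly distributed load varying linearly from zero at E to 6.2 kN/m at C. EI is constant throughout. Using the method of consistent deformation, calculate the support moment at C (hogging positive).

M_C = 319.4 kN·m

Insert a hinge at C; M_C is the redundant, and each span becomes simply supported.
End slopes at the hinge C, treating each span as simply supported:
  span AC: point load 180 at a = 4.8: Pab(L + a)/(6LEI) = 1452/EI
  span CE: point load 177 at a = 8.06: Pab(L + b)/(6LEI) = 799.7/EI
  span CE: triangular load, peak 6.2: w₀L³/(45EI) = 171.2/EI
  relative rotation θ_0 = (1452 + 970.8)/EI = 2422/EI
A unit hogging moment at C produces rotation L₁/(3EI) + L₂/(3EI) = 7.583/EI.
Slope continuity at C: θ_0 = M_C·7.583/EI, so M_C = 2422/7.583 = 319.4 kN·m (hogging).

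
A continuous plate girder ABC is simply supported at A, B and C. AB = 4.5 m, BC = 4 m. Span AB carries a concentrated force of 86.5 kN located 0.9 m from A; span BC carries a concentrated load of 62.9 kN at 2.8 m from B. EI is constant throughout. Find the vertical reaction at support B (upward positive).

R_B = 53.14 kN

Insert a hinge at B; M_B is the redundant, and each span becomes simply supported.
Discontinuity in slope at B on the released structure — sum the simple-span end rotations:
  span AB: point load 86.5 at a = 0.9: Pab(L + a)/(6LEI) = 56.05/EI
  span BC: point load 62.9 at a = 2.8: Pab(L + b)/(6LEI) = 45.79/EI
  relative rotation θ_0 = (56.05 + 45.79)/EI = 101.8/EI
A unit hogging moment at B produces rotation L₁/(3EI) + L₂/(3EI) = 2.833/EI.
Compatibility: M_B·(L₁+L₂)/(3EI) = θ_0, giving M_B = 35.94 kN·m (hogging).
Span AB, ΣM about A with M_B applied at B: R_B^{AB}·4.5 = 77.85 + 35.94, so R_B^{AB} = 25.29 kN and R_A = 86.5 − 25.29 = 61.21 kN.
Span BC, ΣM about C: R_B^{BC}·4 = 75.48 + 35.94, so R_B^{BC} = 27.86 kN and R_C = 62.9 − 27.86 = 35.04 kN.
R_B = 25.29 + 27.86 = 53.14 kN.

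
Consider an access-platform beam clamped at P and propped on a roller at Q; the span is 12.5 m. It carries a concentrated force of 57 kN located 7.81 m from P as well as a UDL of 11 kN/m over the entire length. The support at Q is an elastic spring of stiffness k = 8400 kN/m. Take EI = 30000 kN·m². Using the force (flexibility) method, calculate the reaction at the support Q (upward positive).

Choose R_Q as the redundant. The primary structure is the cantilever fixed at P.
Primary-structure tip deflection at Q by superposition:
  point load 57 at a = 7.81: Pa²(3L − a)/(6EI) = 17204/EI
  UDL 11: wL⁴/(8EI) = 33569/EI
  δ_0 = 50774/EI
Tip deflection under a unit load at Q: L³/(3EI) = 651/EI.
With EI = 30000 kN·m²: δ_0 = 1.6925 m and δ_{QQ} = 0.021701 m/kN.
Compatibility — the spring shortens by R_Q/k under the reaction it provides: δ_0 − R_Q·δ_{QQ} = R_Q/k. With 1/k = 0.000119 m/kN, R_Q = δ_0 / (δ_{QQ} + 1/k) = 1.6925 / (0.021701 + 0.000119) = 77.56 kN.

R_Q = 77.56 kN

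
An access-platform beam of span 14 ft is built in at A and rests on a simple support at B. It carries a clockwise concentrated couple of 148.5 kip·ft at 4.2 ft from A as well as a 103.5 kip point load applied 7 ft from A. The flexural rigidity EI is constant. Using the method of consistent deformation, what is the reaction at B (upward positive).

R_B = 40.46 kip

Choose R_B as the redundant. The primary structure is the cantilever fixed at A.
Deflection at B on the released cantilever, summing each load's contribution:
  clockwise couple 148.5 at a = 4.2: M₀a(2L − a)/(2EI) = 7422/EI
  point load 103.5 at a = 7: Pa²(3L − a)/(6EI) = 29584/EI
  δ_0 = 37006/EI
Tip deflection under a unit load at B: L³/(3EI) = 914.7/EI.
The prop prevents deflection at B: R_B = δ_0/δ_{BB} = 37006/914.7 = 40.46 kip.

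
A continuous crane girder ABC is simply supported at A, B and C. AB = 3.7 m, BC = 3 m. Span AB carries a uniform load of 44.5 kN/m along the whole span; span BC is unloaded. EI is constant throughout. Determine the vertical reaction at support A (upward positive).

Take M_B as the redundant. Released structure: two simple spans AB and BC with a hinge at B.
End slopes at the hinge B, treating each span as simply supported:
  span AB: UDL 44.5: wL³/(24EI) = 93.92/EI
  relative rotation θ_0 = (93.92 + 0)/EI = 93.92/EI
A unit hogging moment at B produces rotation L₁/(3EI) + L₂/(3EI) = 2.233/EI.
Compatibility: M_B·(L₁+L₂)/(3EI) = θ_0, giving M_B = 42.05 kN·m (hogging).
Span AB, ΣM about A with M_B applied at B: R_B^{AB}·3.7 = 304.6 + 42.05, so R_B^{AB} = 93.69 kN and R_A = 164.7 − 93.69 = 70.96 kN.

R_A = 70.96 kN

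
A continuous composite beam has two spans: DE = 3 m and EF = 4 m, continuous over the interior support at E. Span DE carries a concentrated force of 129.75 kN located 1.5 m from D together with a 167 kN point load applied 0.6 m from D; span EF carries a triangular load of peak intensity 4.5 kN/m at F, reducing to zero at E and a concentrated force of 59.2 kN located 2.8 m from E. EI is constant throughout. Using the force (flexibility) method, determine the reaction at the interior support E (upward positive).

R_E = 161.5 kN

Take M_E as the redundant. Released structure: two simple spans DE and EF with a hinge at E.
End slopes at the hinge E, treating each span as simply supported:
  span DE: point load 129.75 at a = 1.5: Pab(L + a)/(6LEI) = 72.98/EI
  span DE: point load 167 at a = 0.6: Pab(L + a)/(6LEI) = 48.1/EI
  span EF: triangular load, peak 4.5: 7w₀L³/(360EI) = 5.6/EI
  span EF: point load 59.2 at a = 2.8: Pab(L + b)/(6LEI) = 43.1/EI
  relative rotation θ_0 = (121.1 + 48.7)/EI = 169.8/EI
A unit hogging moment at E produces rotation L₁/(3EI) + L₂/(3EI) = 2.333/EI.
Compatibility: M_E·(L₁+L₂)/(3EI) = θ_0, giving M_E = 72.76 kN·m (hogging).
Span DE, ΣM about D with M_E applied at E: R_E^{DE}·3 = 294.8 + 72.76, so R_E^{DE} = 122.5 kN and R_D = 296.8 − 122.5 = 174.2 kN.
Span EF, ΣM about F: R_E^{EF}·4 = 83.04 + 72.76, so R_E^{EF} = 38.95 kN and R_F = 68.2 − 38.95 = 29.25 kN.
R_E = 122.5 + 38.95 = 161.5 kN.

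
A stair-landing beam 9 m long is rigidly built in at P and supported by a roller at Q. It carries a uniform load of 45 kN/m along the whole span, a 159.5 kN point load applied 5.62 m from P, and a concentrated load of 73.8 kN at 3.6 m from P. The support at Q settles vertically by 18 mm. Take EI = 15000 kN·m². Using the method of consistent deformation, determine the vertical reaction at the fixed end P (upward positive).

R_P = 398.3 kN

Take the reaction at Q as the redundant and release it; the primary structure is a cantilever fixed at P.
Deflection at Q on the released cantilever, summing each load's contribution:
  UDL 45: wL⁴/(8EI) = 36906/EI
  point load 159.5 at a = 5.62: Pa²(3L − a)/(6EI) = 17951/EI
  point load 73.8 at a = 3.6: Pa²(3L − a)/(6EI) = 3730/EI
  δ_0 = 58587/EI
Flexibility coefficient — unit upward force at Q: δ_{QQ} = L³/(3EI) = 243/EI.
With EI = 15000 kN·m²: δ_0 = 3.9058 m and δ_{QQ} = 0.0162 m/kN.
Compatibility — the beam at Q must follow the support down by 0.018 m: δ_0 − R_Q·δ_{QQ} = 0.018, so R_Q = (3.9058 − 0.018)/0.0162 = 240 kN.
Vertical equilibrium: R_P = ΣP − R_Q = 638.3 − 240 = 398.3 kN.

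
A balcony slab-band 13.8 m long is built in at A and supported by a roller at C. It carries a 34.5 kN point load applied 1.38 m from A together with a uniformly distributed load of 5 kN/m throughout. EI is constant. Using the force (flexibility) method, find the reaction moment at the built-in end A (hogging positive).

M_A = 159.7 kN·m

Choose R_C as the redundant. The primary structure is the cantilever fixed at A.
Primary-structure tip deflection at C by superposition:
  point load 34.5 at a = 1.38: Pa²(3L − a)/(6EI) = 438.2/EI
  UDL 5: wL⁴/(8EI) = 22667/EI
  δ_0 = 23105/EI
Tip deflection under a unit load at C: L³/(3EI) = 876/EI.
The prop prevents deflection at C: R_C = δ_0/δ_{CC} = 23105/876 = 26.38 kN.
Moment equilibrium about A: M_A = Σ(load moments about A) − R_C·L = 523.7 − 26.38×13.8 = 159.7 kN·m.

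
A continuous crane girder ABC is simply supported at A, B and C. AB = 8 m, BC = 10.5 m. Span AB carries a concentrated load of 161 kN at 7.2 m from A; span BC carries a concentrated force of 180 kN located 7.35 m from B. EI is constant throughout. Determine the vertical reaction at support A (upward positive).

Release continuity at B by inserting a hinge; the redundant is the internal moment M_B. The primary structure is two simply-supported spans AB and BC.
Discontinuity in slope at B on the released structure — sum the simple-span end rotations:
  span AB: point load 161 at a = 7.2: Pab(L + a)/(6LEI) = 293.7/EI
  span BC: point load 180 at a = 7.35: Pab(L + b)/(6LEI) = 902.9/EI
  relative rotation θ_0 = (293.7 + 902.9)/EI = 1197/EI
A unit hogging moment at B produces rotation L₁/(3EI) + L₂/(3EI) = 6.167/EI.
Compatibility: M_B·(L₁+L₂)/(3EI) = θ_0, giving M_B = 194 kN·m (hogging).
Span AB, ΣM about A with M_B applied at B: R_B^{AB}·8 = 1159 + 194, so R_B^{AB} = 169.2 kN and R_A = 161 − 169.2 = -8.156 kN.

R_A = -8.156 kN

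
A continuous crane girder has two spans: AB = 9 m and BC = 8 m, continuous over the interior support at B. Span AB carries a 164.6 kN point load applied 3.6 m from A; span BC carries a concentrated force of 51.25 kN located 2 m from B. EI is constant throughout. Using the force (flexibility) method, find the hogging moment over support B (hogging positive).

Take M_B as the redundant. Released structure: two simple spans AB and BC with a hinge at B.
Rotations at B on the released spans (each span's end-slope, ×1/EI):
  span AB: point load 164.6 at a = 3.6: Pab(L + a)/(6LEI) = 746.6/EI
  span BC: point load 51.25 at a = 2: Pab(L + b)/(6LEI) = 179.4/EI
  relative rotation θ_0 = (746.6 + 179.4)/EI = 926/EI
A unit hogging moment at B produces rotation L₁/(3EI) + L₂/(3EI) = 5.667/EI.
Slope continuity at B: θ_0 = M_B·5.667/EI, so M_B = 926/5.667 = 163.4 kN·m (hogging).

M_B = 163.4 kN·m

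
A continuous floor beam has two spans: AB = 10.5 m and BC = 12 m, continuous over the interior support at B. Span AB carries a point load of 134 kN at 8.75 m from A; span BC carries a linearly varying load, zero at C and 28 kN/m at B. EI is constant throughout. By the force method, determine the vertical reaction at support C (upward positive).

Take M_B as the redundant. Released structure: two simple spans AB and BC with a hinge at B.
Rotations at B on the released spans (each span's end-slope, ×1/EI):
  span AB: point load 134 at a = 8.75: Pab(L + a)/(6LEI) = 627/EI
  span BC: triangular load, peak 28: w₀L³/(45EI) = 1075/EI
  relative rotation θ_0 = (627 + 1075)/EI = 1702/EI
A unit hogging moment at B produces rotation L₁/(3EI) + L₂/(3EI) = 7.5/EI.
Compatibility: M_B·(L₁+L₂)/(3EI) = θ_0, giving M_B = 227 kN·m (hogging).
Span BC, ΣM about C: R_B^{BC}·12 = 1344 + 227, so R_B^{BC} = 130.9 kN and R_C = 168 − 130.9 = 37.09 kN.

R_C = 37.09 kN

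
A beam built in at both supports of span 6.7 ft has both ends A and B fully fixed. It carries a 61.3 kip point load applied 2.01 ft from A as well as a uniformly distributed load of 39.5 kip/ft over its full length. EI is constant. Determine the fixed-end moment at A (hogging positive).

M_A = 208.1 kip·ft

Release both end moments; the primary structure is a simply-supported span AB with redundants M_A and M_B.
On the primary (simply-supported) span, the end slopes from the loading are:
  at A: point load 61.3 at a = 2.01: Pab(L + b)/(6LEI) = 163.7/EI
  at B: point load 61.3 at a = 2.01: Pab(L + a)/(6LEI) = 125.2/EI
  at A: UDL 39.5: wL³/(24EI) = 495/EI
  at B: UDL 39.5: wL³/(24EI) = 495/EI
  θ_A0 = 658.7/EI,  θ_B0 = 620.2/EI
Flexibility coefficients: a unit moment at one end gives L/(3EI) there and L/(6EI) at the far end, so f₁₁ = f₂₂ = 2.233/EI and f₁₂ = f₂₁ = 1.117/EI.
Compatibility — zero rotation at each built-in end:
  2.233 M_A + 1.117 M_B = 658.7
  1.117 M_A + 2.233 M_B = 620.2
Solving the pair gives M_A = 208.1 kip·ft and M_B = 173.6 kip·ft (hogging).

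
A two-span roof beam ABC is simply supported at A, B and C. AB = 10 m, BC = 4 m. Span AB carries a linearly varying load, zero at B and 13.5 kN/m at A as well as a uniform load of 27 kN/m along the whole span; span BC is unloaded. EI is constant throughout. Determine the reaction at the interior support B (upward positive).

R_B = 261.6 kN

Take M_B as the redundant. Released structure: two simple spans AB and BC with a hinge at B.
Discontinuity in slope at B on the released structure — sum the simple-span end rotations:
  span AB: triangular load, peak 13.5: 7w₀L³/(360EI) = 262.5/EI
  span AB: UDL 27: wL³/(24EI) = 1125/EI
  relative rotation θ_0 = (1388 + 0)/EI = 1388/EI
A unit hogging moment at B produces rotation L₁/(3EI) + L₂/(3EI) = 4.667/EI.
Slope continuity at B: θ_0 = M_B·4.667/EI, so M_B = 1388/4.667 = 297.3 kN·m (hogging).
Span AB, ΣM about A with M_B applied at B: R_B^{AB}·10 = 1575 + 297.3, so R_B^{AB} = 187.2 kN and R_A = 337.5 − 187.2 = 150.3 kN.
Span BC, ΣM about C: R_B^{BC}·4 = 0 + 297.3, so R_B^{BC} = 74.33 kN and R_C = 0 − 74.33 = -74.33 kN.
R_B = 187.2 + 74.33 = 261.6 kN.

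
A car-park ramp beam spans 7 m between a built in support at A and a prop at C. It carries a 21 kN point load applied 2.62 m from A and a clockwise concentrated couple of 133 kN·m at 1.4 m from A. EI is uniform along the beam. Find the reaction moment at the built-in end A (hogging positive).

M_A = 89.16 kN·m

Choose R_C as the redundant. The primary structure is the cantilever fixed at A.
Free-end deflection of the primary structure under the applied loading (downward +):
  point load 21 at a = 2.62: Pa²(3L − a)/(6EI) = 441.6/EI
  clockwise couple 133 at a = 1.4: M₀a(2L − a)/(2EI) = 1173/EI
  δ_0 = 1615/EI
Flexibility coefficient — unit upward force at C: δ_{CC} = L³/(3EI) = 114.3/EI.
The prop prevents deflection at C: R_C = δ_0/δ_{CC} = 1615/114.3 = 14.12 kN.
Moment equilibrium about A: M_A = Σ(load moments about A) − R_C·L = 188 − 14.12×7 = 89.16 kN·m.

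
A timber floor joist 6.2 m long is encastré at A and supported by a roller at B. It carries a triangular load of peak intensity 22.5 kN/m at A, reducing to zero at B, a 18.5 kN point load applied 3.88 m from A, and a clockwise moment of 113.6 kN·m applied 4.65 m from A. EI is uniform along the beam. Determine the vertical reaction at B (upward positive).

Remove the prop at B; the released (primary) structure is a cantilever built in at A.
Deflection at B on the released cantilever, summing each load's contribution:
  triangular load, peak 22.5 at the fixed end: w₀L⁴/(30EI) = 1108/EI
  point load 18.5 at a = 3.88: Pa²(3L − a)/(6EI) = 683.3/EI
  clockwise couple 113.6 at a = 4.65: M₀a(2L − a)/(2EI) = 2047/EI
  δ_0 = 3838/EI
Flexibility coefficient — unit upward force at B: δ_{BB} = L³/(3EI) = 79.44/EI.
The prop prevents deflection at B: R_B = δ_0/δ_{BB} = 3838/79.44 = 48.32 kN.

R_B = 48.32 kN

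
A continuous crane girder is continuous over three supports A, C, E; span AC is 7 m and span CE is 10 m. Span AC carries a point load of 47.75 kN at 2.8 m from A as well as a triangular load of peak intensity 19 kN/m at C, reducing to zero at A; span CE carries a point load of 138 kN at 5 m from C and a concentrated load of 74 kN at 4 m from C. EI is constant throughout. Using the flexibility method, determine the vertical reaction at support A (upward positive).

Insert a hinge at C; M_C is the redundant, and each span becomes simply supported.
End slopes at the hinge C, treating each span as simply supported:
  span AC: point load 47.75 at a = 2.8: Pab(L + a)/(6LEI) = 131/EI
  span AC: triangular load, peak 19: w₀L³/(45EI) = 144.8/EI
  span CE: point load 138 at a = 5: Pab(L + b)/(6LEI) = 862.5/EI
  span CE: point load 74 at a = 4: Pab(L + b)/(6LEI) = 473.6/EI
  relative rotation θ_0 = (275.8 + 1336)/EI = 1612/EI
A unit hogging moment at C produces rotation L₁/(3EI) + L₂/(3EI) = 5.667/EI.
Slope continuity at C: θ_0 = M_C·5.667/EI, so M_C = 1612/5.667 = 284.5 kN·m (hogging).
Span AC, ΣM about A with M_C applied at C: R_C^{AC}·7 = 444 + 284.5, so R_C^{AC} = 104.1 kN and R_A = 114.2 − 104.1 = 10.18 kN.

R_A = 10.18 kN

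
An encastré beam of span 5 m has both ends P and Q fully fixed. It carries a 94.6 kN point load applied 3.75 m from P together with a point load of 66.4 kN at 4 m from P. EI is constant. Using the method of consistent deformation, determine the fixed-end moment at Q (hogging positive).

M_Q = 109 kN·m

Take the two fixed-end moments M_P, M_Q as redundants; the released structure is the simple span PQ.
Simple-span end rotations at P and Q under the given loads:
  at P: point load 94.6 at a = 3.75: Pab(L + b)/(6LEI) = 92.38/EI
  at Q: point load 94.6 at a = 3.75: Pab(L + a)/(6LEI) = 129.3/EI
  at P: point load 66.4 at a = 4: Pab(L + b)/(6LEI) = 53.12/EI
  at Q: point load 66.4 at a = 4: Pab(L + a)/(6LEI) = 79.68/EI
  θ_P0 = 145.5/EI,  θ_Q0 = 209/EI
Flexibility coefficients: a unit moment at one end gives L/(3EI) there and L/(6EI) at the far end, so f₁₁ = f₂₂ = 1.667/EI and f₁₂ = f₂₁ = 0.8333/EI.
Compatibility — zero rotation at each built-in end:
  1.667 M_P + 0.8333 M_Q = 145.5
  0.8333 M_P + 1.667 M_Q = 209
Solving the pair gives M_P = 32.8 kN·m and M_Q = 109 kN·m (hogging).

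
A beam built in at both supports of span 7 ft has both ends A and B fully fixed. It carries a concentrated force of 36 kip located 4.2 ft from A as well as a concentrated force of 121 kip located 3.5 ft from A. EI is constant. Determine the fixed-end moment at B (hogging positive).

Release both end moments; the primary structure is a simply-supported span AB with redundants M_A and M_B.
Simple-span end rotations at A and B under the given loads:
  at A: point load 36 at a = 4.2: Pab(L + b)/(6LEI) = 98.78/EI
  at B: point load 36 at a = 4.2: Pab(L + a)/(6LEI) = 112.9/EI
  at A: point load 121 at a = 3.5: Pab(L + b)/(6LEI) = 370.6/EI
  at B: point load 121 at a = 3.5: Pab(L + a)/(6LEI) = 370.6/EI
  θ_A0 = 469.3/EI,  θ_B0 = 483.5/EI
Flexibility coefficients: a unit moment at one end gives L/(3EI) there and L/(6EI) at the far end, so f₁₁ = f₂₂ = 2.333/EI and f₁₂ = f₂₁ = 1.167/EI.
Compatibility — zero rotation at each built-in end:
  2.333 M_A + 1.167 M_B = 469.3
  1.167 M_A + 2.333 M_B = 483.5
Solving the pair gives M_A = 130.1 kip·ft and M_B = 142.2 kip·ft (hogging).

M_B = 142.2 kip·ft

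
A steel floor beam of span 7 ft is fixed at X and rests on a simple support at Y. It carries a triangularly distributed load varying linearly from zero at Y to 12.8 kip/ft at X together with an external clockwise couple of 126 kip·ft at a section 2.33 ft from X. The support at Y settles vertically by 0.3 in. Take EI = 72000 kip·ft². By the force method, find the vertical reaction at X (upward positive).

Release the roller at Y. Primary structure: cantilever fixed at X.
Primary-structure tip deflection at Y by superposition:
  triangular load, peak 12.8 at the fixed end: w₀L⁴/(30EI) = 1024/EI
  clockwise couple 126 at a = 2.33: M₀a(2L − a)/(2EI) = 1713/EI
  δ_0 = 2737/EI
Tip deflection under a unit load at Y: L³/(3EI) = 114.3/EI.
With EI = 72000 kip·ft²: δ_0 = 0.03802 ft and δ_{YY} = 0.001588 ft/kip.
Compatibility — the beam at Y must follow the support down by 0.025 ft: δ_0 − R_Y·δ_{YY} = 0.025, so R_Y = (0.03802 − 0.025)/0.001588 = 8.199 kip.
Vertical equilibrium: R_X = ΣP − R_Y = 44.8 − 8.199 = 36.6 kip.

R_X = 36.6 kip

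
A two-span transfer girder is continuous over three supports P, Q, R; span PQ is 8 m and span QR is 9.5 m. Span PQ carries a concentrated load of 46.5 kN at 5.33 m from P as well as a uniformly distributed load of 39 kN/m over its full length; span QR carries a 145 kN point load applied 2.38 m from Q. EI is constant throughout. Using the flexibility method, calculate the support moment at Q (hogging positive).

Release continuity at Q by inserting a hinge; the redundant is the internal moment M_Q. The primary structure is two simply-supported spans PQ and QR.
End slopes at the hinge Q, treating each span as simply supported:
  span PQ: point load 46.5 at a = 5.33: Pab(L + a)/(6LEI) = 183.8/EI
  span PQ: UDL 39: wL³/(24EI) = 832/EI
  span QR: point load 145 at a = 2.38: Pab(L + b)/(6LEI) = 716.4/EI
  relative rotation θ_0 = (1016 + 716.4)/EI = 1732/EI
A unit hogging moment at Q produces rotation L₁/(3EI) + L₂/(3EI) = 5.833/EI.
Compatibility: M_Q·(L₁+L₂)/(3EI) = θ_0, giving M_Q = 297 kN·m (hogging).

M_Q = 297 kN·m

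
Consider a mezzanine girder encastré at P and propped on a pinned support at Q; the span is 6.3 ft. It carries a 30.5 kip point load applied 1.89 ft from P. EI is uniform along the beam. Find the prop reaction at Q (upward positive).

R_Q = 3.706 kip

Remove the prop at Q; the released (primary) structure is a cantilever built in at P.
Deflection at Q on the released cantilever, summing each load's contribution:
  point load 30.5 at a = 1.89: Pa²(3L − a)/(6EI) = 308.9/EI
Tip deflection under a unit load at Q: L³/(3EI) = 83.35/EI.
The prop prevents deflection at Q: R_Q = δ_0/δ_{QQ} = 308.9/83.35 = 3.706 kip.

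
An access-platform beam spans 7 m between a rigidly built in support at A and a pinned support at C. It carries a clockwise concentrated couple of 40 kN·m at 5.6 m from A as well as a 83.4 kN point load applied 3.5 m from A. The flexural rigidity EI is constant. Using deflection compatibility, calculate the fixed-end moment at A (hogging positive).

Release the roller at C. Primary structure: cantilever fixed at A.
Downward deflection at the released point C due to the loads:
  clockwise couple 40 at a = 5.6: M₀a(2L − a)/(2EI) = 940.8/EI
  point load 83.4 at a = 3.5: Pa²(3L − a)/(6EI) = 2980/EI
  δ_0 = 3921/EI
Flexibility coefficient — unit upward force at C: δ_{CC} = L³/(3EI) = 114.3/EI.
Compatibility at C: δ_0 − R_C·δ_{CC} = 0, so R_C = 3921/114.3 = 34.29 kN.
Moment equilibrium about A: M_A = Σ(load moments about A) − R_C·L = 331.9 − 34.29×7 = 91.86 kN·m.

M_A = 91.86 kN·m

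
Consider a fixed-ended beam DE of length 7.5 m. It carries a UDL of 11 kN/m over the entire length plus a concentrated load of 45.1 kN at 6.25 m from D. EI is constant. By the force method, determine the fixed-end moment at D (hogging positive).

M_D = 59.39 kN·m

Release both end moments; the primary structure is a simply-supported span DE with redundants M_D and M_E.
Simple-span end rotations at D and E under the given loads:
  at D: UDL 11: wL³/(24EI) = 193.4/EI
  at E: UDL 11: wL³/(24EI) = 193.4/EI
  at D: point load 45.1 at a = 6.25: Pab(L + b)/(6LEI) = 68.51/EI
  at E: point load 45.1 at a = 6.25: Pab(L + a)/(6LEI) = 107.7/EI
  θ_D0 = 261.9/EI,  θ_E0 = 301/EI
Flexibility coefficients: a unit moment at one end gives L/(3EI) there and L/(6EI) at the far end, so f₁₁ = f₂₂ = 2.5/EI and f₁₂ = f₂₁ = 1.25/EI.
Compatibility — zero rotation at each built-in end:
  2.5 M_D + 1.25 M_E = 261.9
  1.25 M_D + 2.5 M_E = 301
Solving the pair gives M_D = 59.39 kN·m and M_E = 90.71 kN·m (hogging).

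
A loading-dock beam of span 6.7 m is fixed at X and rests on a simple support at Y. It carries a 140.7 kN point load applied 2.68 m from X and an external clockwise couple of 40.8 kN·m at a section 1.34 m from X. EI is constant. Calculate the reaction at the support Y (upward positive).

R_Y = 32.55 kN

Remove the prop at Y; the released (primary) structure is a cantilever built in at X.
Primary-structure tip deflection at Y by superposition:
  point load 140.7 at a = 2.68: Pa²(3L − a)/(6EI) = 2934/EI
  clockwise couple 40.8 at a = 1.34: M₀a(2L − a)/(2EI) = 329.7/EI
  δ_0 = 3264/EI
Flexibility coefficient — unit upward force at Y: δ_{YY} = L³/(3EI) = 100.3/EI.
The prop prevents deflection at Y: R_Y = δ_0/δ_{YY} = 3264/100.3 = 32.55 kN.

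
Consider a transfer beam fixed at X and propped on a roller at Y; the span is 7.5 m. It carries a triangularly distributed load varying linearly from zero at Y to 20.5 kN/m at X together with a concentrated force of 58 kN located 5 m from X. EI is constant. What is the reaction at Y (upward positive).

Take the reaction at Y as the redundant and release it; the primary structure is a cantilever fixed at X.
Primary-structure tip deflection at Y by superposition:
  triangular load, peak 20.5 at the fixed end: w₀L⁴/(30EI) = 2162/EI
  point load 58 at a = 5: Pa²(3L − a)/(6EI) = 4229/EI
  δ_0 = 6391/EI
Flexibility coefficient — unit upward force at Y: δ_{YY} = L³/(3EI) = 140.6/EI.
Compatibility at Y: δ_0 − R_Y·δ_{YY} = 0, so R_Y = 6391/140.6 = 45.45 kN.

R_Y = 45.45 kN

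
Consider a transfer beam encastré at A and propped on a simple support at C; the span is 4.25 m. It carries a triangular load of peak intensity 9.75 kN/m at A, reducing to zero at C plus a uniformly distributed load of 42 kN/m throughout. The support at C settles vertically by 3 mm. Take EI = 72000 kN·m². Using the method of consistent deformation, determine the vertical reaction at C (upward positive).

R_C = 62.64 kN

Remove the prop at C; the released (primary) structure is a cantilever built in at A.
Deflection at C on the released cantilever, summing each load's contribution:
  triangular load, peak 9.75 at the fixed end: w₀L⁴/(30EI) = 106/EI
  UDL 42: wL⁴/(8EI) = 1713/EI
  δ_0 = 1819/EI
Tip deflection under a unit load at C: L³/(3EI) = 25.59/EI.
With EI = 72000 kN·m²: δ_0 = 0.025262 m and δ_{CC} = 0.000355 m/kN.
Compatibility — the beam at C must follow the support down by 0.003 m: δ_0 − R_C·δ_{CC} = 0.003, so R_C = (0.025262 − 0.003)/0.000355 = 62.64 kN.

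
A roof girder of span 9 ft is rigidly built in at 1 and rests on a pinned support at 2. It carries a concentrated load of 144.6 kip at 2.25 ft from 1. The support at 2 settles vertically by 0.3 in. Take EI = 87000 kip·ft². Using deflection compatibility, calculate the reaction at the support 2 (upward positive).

Take the reaction at 2 as the redundant and release it; the primary structure is a cantilever fixed at 1.
Primary-structure tip deflection at 2 by superposition:
  point load 144.6 at a = 2.25: Pa²(3L − a)/(6EI) = 3020/EI
Tip deflection under a unit load at 2: L³/(3EI) = 243/EI.
With EI = 87000 kip·ft²: δ_0 = 0.034709 ft and δ_{22} = 0.002793 ft/kip.
Compatibility — the beam at 2 must follow the support down by 0.025 ft: δ_0 − R_2·δ_{22} = 0.025, so R_2 = (0.034709 − 0.025)/0.002793 = 3.476 kip.

R_2 = 3.476 kip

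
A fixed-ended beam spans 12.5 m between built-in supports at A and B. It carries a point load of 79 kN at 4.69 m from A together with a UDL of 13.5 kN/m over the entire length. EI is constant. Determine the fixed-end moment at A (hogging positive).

M_A = 320.4 kN·m

Release both end moments; the primary structure is a simply-supported span AB with redundants M_A and M_B.
On the primary (simply-supported) span, the end slopes from the loading are:
  at A: point load 79 at a = 4.69: Pab(L + b)/(6LEI) = 783.6/EI
  at B: point load 79 at a = 4.69: Pab(L + a)/(6LEI) = 663.2/EI
  at A: UDL 13.5: wL³/(24EI) = 1099/EI
  at B: UDL 13.5: wL³/(24EI) = 1099/EI
  θ_A0 = 1882/EI,  θ_B0 = 1762/EI
Flexibility coefficients: a unit moment at one end gives L/(3EI) there and L/(6EI) at the far end, so f₁₁ = f₂₂ = 4.167/EI and f₁₂ = f₂₁ = 2.083/EI.
Compatibility — zero rotation at each built-in end:
  4.167 M_A + 2.083 M_B = 1882
  2.083 M_A + 4.167 M_B = 1762
Solving the pair gives M_A = 320.4 kN·m and M_B = 262.6 kN·m (hogging).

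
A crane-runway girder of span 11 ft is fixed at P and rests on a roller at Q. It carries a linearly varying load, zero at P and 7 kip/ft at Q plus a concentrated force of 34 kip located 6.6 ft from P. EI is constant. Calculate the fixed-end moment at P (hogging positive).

Choose R_Q as the redundant. The primary structure is the cantilever fixed at P.
Deflection at Q on the released cantilever, summing each load's contribution:
  triangular load, peak 7 at the free end: 11w₀L⁴/(120EI) = 9395/EI
  point load 34 at a = 6.6: Pa²(3L − a)/(6EI) = 6517/EI
  δ_0 = 15911/EI
Flexibility coefficient — unit upward force at Q: δ_{QQ} = L³/(3EI) = 443.7/EI.
Compatibility at Q: δ_0 − R_Q·δ_{QQ} = 0, so R_Q = 15911/443.7 = 35.86 kip.
Moment equilibrium about P: M_P = Σ(load moments about P) − R_Q·L = 506.7 − 35.86×11 = 112.2 kip·ft.

M_P = 112.2 kip·ft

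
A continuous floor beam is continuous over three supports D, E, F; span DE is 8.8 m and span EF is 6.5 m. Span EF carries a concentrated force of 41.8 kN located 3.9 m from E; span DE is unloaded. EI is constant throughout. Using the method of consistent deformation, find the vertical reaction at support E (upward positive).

R_E = 21.91 kN

Release continuity at E by inserting a hinge; the redundant is the internal moment M_E. The primary structure is two simply-supported spans DE and EF.
End slopes at the hinge E, treating each span as simply supported:
  span EF: point load 41.8 at a = 3.9: Pab(L + b)/(6LEI) = 98.9/EI
  relative rotation θ_0 = (0 + 98.9)/EI = 98.9/EI
A unit hogging moment at E produces rotation L₁/(3EI) + L₂/(3EI) = 5.1/EI.
Compatibility: M_E·(L₁+L₂)/(3EI) = θ_0, giving M_E = 19.39 kN·m (hogging).
Span DE, ΣM about D with M_E applied at E: R_E^{DE}·8.8 = 0 + 19.39, so R_E^{DE} = 2.204 kN and R_D = 0 − 2.204 = -2.204 kN.
Span EF, ΣM about F: R_E^{EF}·6.5 = 108.7 + 19.39, so R_E^{EF} = 19.7 kN and R_F = 41.8 − 19.7 = 22.1 kN.
R_E = 2.204 + 19.7 = 21.91 kN.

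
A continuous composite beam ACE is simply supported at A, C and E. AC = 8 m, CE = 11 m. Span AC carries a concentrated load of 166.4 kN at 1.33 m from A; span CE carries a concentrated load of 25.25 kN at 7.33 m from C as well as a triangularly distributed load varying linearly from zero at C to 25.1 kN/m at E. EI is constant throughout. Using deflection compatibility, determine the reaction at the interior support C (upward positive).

Insert a hinge at C; M_C is the redundant, and each span becomes simply supported.
End slopes at the hinge C, treating each span as simply supported:
  span AC: point load 166.4 at a = 1.33: Pab(L + a)/(6LEI) = 286.9/EI
  span CE: point load 25.25 at a = 7.33: Pab(L + b)/(6LEI) = 151/EI
  span CE: triangular load, peak 25.1: 7w₀L³/(360EI) = 649.6/EI
  relative rotation θ_0 = (286.9 + 800.6)/EI = 1088/EI
A unit hogging moment at C produces rotation L₁/(3EI) + L₂/(3EI) = 6.333/EI.
Slope continuity at C: θ_0 = M_C·6.333/EI, so M_C = 1088/6.333 = 171.7 kN·m (hogging).
Span AC, ΣM about A with M_C applied at C: R_C^{AC}·8 = 221.3 + 171.7, so R_C^{AC} = 49.13 kN and R_A = 166.4 − 49.13 = 117.3 kN.
Span CE, ΣM about E: R_C^{CE}·11 = 598.9 + 171.7, so R_C^{CE} = 70.05 kN and R_E = 163.3 − 70.05 = 93.25 kN.
R_C = 49.13 + 70.05 = 119.2 kN.

R_C = 119.2 kN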